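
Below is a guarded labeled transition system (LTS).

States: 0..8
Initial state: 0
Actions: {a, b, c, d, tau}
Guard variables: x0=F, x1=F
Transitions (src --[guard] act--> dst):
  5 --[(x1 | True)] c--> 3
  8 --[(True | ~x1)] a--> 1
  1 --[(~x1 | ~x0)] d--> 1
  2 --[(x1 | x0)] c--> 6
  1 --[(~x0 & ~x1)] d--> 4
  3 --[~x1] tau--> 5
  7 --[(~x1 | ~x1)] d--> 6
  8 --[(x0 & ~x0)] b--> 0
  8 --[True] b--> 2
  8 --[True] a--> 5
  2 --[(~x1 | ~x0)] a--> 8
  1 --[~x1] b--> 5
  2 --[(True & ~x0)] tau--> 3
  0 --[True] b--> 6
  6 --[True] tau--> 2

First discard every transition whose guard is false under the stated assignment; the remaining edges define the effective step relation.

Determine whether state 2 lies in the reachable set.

After dropping false guards: 13 live edges.
Layer 0: {0}
Layer 1: {6}  now seen {0,6}
Layer 2: {2}  now seen {0,2,6}
Layer 3: {3,8}  now seen {0,2,3,6,8}
Layer 4: {1,5}  now seen {0,1,2,3,5,6,8}
Layer 5: {4}  now seen {0,1,2,3,4,5,6,8}
R = {0,1,2,3,4,5,6,8}
trace reaching 2: b·tau

Answer: REACHABLE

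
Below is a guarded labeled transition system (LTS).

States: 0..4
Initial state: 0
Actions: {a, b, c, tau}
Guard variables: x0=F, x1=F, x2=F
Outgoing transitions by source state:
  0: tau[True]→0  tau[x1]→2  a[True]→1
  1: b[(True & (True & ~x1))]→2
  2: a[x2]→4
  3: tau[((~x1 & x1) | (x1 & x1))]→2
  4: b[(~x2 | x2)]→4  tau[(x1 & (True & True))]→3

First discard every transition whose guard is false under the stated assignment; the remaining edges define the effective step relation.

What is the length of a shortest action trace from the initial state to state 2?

Breadth-first toward 2:
  Layer 0: {0}
  Layer 1: {1}
  Layer 2: {2}
2 enters at depth 2; path a·b

Answer: 2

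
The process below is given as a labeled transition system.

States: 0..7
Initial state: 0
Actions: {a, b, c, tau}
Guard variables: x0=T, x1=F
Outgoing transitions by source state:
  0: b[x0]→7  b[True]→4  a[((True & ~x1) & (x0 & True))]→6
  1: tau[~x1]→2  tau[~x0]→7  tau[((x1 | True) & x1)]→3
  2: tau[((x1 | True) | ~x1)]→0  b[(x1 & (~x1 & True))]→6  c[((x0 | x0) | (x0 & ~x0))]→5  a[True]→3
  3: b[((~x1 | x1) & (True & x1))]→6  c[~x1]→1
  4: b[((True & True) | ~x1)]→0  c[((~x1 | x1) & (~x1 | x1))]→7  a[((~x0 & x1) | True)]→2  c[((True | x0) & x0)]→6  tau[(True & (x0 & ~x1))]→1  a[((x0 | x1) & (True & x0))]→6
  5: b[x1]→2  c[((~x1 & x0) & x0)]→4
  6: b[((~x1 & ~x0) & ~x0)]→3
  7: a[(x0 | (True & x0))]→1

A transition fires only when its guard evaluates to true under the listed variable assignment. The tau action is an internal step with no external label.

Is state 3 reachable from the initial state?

After dropping false guards: 16 live edges.
Layer 0: {0}
Layer 1: {4,6,7}  total {0,4,6,7}
Layer 2: {1,2}  total {0,1,2,4,6,7}
Layer 3: {3,5}  total {0,1,2,3,4,5,6,7}
R = {0,1,2,3,4,5,6,7}
trace reaching 3: b·a·a

Answer: REACHABLE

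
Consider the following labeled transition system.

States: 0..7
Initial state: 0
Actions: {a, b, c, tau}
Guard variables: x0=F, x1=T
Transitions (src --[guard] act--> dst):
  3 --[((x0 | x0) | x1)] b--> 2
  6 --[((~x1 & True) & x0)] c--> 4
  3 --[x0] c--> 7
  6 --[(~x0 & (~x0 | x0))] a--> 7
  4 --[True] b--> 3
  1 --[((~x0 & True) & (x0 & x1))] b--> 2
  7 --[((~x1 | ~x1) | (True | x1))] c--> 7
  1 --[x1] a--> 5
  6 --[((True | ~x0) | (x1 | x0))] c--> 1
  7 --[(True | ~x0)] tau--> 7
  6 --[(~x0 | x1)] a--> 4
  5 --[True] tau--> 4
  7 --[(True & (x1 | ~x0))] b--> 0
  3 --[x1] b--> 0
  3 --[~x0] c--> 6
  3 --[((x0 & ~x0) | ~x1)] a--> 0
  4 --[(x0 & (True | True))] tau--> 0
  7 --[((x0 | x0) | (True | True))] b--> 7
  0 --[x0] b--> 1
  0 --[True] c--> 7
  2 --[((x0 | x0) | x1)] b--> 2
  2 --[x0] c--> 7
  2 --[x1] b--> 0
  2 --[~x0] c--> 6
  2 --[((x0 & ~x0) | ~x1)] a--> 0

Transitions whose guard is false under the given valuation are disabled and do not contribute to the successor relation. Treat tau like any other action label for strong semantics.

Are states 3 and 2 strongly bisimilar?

Answer: BISIMILAR

Trace:
Bisimulation quotient by refinement:
  round 0: {{0,1,2,3,4,5,6,7}}
  round 1: {{0},{1},{2,3},{4},{5},{6},{7}}
stable after 2 split(s): 7 block(s)
[3]={2,3}  [2]={2,3}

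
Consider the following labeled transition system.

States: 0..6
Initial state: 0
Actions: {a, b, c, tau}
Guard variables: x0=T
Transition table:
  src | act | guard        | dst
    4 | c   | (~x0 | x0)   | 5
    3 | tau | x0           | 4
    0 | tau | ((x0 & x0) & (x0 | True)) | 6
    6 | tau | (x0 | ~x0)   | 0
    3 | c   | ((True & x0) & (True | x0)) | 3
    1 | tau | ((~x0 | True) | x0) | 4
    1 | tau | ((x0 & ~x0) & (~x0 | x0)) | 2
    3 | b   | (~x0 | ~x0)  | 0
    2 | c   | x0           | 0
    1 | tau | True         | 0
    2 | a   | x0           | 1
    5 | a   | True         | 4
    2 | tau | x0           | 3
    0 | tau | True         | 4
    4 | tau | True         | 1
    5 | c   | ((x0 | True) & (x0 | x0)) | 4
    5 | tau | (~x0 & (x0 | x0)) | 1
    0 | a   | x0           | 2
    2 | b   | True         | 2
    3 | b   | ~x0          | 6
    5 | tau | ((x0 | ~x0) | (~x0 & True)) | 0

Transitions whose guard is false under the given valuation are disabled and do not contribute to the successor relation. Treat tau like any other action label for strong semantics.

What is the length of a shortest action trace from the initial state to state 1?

Answer: 2

Analysis:
BFS to 1:
  L0 = {0}
  L1 = {2,4,6}
  L2 = {1,3,5}
depth(1)=2, e.g. a·a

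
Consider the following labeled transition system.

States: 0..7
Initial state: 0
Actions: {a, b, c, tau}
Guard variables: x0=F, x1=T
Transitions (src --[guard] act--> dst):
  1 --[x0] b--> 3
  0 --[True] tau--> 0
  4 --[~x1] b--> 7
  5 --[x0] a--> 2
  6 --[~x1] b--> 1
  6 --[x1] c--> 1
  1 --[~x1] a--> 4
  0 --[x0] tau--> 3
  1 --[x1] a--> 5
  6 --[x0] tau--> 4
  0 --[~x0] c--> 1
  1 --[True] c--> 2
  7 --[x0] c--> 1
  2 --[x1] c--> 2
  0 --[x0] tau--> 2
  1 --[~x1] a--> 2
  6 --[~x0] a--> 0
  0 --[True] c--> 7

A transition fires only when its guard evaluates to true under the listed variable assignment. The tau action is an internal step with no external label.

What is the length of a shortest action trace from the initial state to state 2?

Answer: 2

Analysis:
Layered search for 2:
  Layer 0: {0}
  Layer 1: {1,7}
  Layer 2: {2,5}
depth(2)=2, e.g. c·c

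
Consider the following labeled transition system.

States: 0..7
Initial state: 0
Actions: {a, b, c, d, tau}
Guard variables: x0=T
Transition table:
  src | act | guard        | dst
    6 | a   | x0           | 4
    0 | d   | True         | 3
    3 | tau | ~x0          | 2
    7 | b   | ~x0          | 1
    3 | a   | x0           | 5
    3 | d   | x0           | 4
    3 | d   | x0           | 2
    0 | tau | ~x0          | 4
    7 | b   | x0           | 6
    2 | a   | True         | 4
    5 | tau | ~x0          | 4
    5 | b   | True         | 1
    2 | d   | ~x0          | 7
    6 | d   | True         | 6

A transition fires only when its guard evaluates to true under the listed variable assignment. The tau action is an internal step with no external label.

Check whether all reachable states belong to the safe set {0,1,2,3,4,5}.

Safe = {0,1,2,3,4,5}
Reachable = {0,1,2,3,4,5}
  0: ✓
  1: ✓
  2: ✓
  3: ✓
  4: ✓
  5: ✓

Answer: INVARIANT HOLDS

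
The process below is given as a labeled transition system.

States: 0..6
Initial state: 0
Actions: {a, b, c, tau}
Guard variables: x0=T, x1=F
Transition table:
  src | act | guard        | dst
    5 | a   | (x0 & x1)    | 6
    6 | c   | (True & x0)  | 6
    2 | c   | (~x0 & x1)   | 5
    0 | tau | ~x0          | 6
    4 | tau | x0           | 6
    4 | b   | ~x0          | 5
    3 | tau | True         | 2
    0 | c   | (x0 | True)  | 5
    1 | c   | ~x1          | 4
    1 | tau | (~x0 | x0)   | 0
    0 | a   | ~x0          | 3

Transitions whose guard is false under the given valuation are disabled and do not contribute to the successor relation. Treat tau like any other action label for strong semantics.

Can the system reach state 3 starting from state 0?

Answer: UNREACHABLE

Trace:
6 transition(s) survive guard evaluation.
depth 0: {0}
depth 1: {5}  cumulative {0,5}
Reach set: {0,5}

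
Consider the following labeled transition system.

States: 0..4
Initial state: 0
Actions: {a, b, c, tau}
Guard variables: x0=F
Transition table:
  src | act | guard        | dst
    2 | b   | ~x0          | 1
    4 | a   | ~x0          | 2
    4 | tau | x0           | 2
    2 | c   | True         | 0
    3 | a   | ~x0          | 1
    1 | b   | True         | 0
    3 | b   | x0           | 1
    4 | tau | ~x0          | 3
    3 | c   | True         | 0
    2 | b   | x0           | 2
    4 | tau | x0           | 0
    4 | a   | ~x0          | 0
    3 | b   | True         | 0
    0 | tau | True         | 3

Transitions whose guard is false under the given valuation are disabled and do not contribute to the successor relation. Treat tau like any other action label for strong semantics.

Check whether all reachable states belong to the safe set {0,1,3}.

Answer: INVARIANT HOLDS

Trace:
Allowed set {0,1,3}
R = {0,1,3}
  0: safe
  1: safe
  3: safe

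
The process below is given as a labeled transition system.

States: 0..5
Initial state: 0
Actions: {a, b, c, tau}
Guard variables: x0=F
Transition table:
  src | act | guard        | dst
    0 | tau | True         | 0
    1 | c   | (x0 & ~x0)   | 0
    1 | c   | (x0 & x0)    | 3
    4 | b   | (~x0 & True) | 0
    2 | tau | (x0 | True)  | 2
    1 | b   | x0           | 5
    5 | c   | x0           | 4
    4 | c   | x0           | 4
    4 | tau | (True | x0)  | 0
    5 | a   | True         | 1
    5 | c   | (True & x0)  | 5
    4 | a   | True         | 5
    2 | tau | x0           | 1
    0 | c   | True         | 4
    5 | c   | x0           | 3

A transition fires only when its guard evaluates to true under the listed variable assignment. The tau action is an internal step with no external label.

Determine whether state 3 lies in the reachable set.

7 transition(s) survive guard evaluation.
L0 = {0}
L1 = {4}  total {0,4}
L2 = {5}  total {0,4,5}
L3 = {1}  total {0,1,4,5}
Reachable = {0,1,4,5}

Answer: UNREACHABLE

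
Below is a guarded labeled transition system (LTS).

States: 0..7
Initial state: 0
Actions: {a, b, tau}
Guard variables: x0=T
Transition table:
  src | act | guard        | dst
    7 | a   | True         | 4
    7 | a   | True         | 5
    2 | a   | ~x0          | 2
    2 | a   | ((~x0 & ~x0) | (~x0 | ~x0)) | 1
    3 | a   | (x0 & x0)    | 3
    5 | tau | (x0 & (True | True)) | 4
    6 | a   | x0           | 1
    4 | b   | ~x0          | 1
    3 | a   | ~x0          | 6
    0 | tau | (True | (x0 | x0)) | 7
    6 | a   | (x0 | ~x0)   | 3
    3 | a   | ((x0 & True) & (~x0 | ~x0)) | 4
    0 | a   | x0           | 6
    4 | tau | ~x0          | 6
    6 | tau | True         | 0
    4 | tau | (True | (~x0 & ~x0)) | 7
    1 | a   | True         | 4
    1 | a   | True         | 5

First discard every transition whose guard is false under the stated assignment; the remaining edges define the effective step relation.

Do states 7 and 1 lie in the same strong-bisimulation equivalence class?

Bisimulation quotient by refinement:
  round 0: {{0,1,2,3,4,5,6,7}}
  round 1: {{0,6},{1,3,7},{2},{4,5}}
  round 2: {{0},{1,7},{2},{3},{4},{5},{6}}
stable after 3 split(s): 7 block(s)
7∈{1,7}, 1∈{1,7}

Answer: BISIMILAR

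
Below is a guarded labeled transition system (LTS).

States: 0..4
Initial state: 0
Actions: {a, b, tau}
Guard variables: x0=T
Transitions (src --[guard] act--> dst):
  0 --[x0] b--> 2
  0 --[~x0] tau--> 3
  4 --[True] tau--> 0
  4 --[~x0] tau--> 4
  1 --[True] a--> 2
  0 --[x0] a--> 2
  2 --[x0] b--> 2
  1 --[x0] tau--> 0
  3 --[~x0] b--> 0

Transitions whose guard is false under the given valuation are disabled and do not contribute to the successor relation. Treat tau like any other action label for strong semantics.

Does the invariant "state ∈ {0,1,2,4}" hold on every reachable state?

Allowed set {0,1,2,4}
Reachable = {0,2}
  0: ✓
  2: ✓

Answer: INVARIANT HOLDS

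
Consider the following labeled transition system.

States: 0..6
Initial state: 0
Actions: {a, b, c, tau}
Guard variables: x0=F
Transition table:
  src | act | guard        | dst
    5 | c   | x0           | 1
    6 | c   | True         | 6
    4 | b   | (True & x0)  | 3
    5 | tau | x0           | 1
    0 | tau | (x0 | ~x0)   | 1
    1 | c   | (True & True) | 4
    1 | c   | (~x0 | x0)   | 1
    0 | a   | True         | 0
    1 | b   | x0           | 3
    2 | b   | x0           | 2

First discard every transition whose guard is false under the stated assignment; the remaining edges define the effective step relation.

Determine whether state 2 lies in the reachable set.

Answer: UNREACHABLE

Analysis:
Guard filter leaves 5 enabled edge(s).
Layer 0: {0}
Layer 1: {1}  now seen {0,1}
Layer 2: {4}  now seen {0,1,4}
R = {0,1,4}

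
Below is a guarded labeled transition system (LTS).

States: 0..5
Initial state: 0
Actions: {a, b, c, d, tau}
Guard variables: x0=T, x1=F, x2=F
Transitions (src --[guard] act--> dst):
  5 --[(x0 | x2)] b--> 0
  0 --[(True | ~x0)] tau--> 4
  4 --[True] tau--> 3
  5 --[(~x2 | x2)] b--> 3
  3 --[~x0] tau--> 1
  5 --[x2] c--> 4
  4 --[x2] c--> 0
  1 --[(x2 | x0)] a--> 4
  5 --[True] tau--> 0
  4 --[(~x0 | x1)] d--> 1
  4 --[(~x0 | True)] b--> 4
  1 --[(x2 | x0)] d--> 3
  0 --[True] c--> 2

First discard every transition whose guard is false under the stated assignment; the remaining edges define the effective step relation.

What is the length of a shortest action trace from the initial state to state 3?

Answer: 2

Analysis:
Breadth-first toward 3:
  L0 = {0}
  L1 = {2,4}
  L2 = {3}
first hit 3 at d=2 via tau·tau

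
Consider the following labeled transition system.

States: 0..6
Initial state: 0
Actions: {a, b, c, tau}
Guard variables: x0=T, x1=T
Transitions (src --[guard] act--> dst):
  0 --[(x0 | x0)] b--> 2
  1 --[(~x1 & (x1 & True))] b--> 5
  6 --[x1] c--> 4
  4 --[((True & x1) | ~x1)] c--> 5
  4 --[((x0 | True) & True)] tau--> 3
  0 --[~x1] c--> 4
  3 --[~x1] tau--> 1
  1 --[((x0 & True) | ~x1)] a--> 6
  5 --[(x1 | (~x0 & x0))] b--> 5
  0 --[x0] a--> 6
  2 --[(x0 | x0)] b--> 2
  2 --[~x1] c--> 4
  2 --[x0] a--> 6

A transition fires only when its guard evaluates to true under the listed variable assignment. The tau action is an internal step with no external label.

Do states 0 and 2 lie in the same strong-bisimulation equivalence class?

Bisimulation quotient by refinement:
  round 0: {{0,1,2,3,4,5,6}}
  round 1: {{0,2},{1},{3},{4},{5},{6}}
Fixed point at round 2; 6 class(es).
0∈{0,2}, 2∈{0,2}

Answer: BISIMILAR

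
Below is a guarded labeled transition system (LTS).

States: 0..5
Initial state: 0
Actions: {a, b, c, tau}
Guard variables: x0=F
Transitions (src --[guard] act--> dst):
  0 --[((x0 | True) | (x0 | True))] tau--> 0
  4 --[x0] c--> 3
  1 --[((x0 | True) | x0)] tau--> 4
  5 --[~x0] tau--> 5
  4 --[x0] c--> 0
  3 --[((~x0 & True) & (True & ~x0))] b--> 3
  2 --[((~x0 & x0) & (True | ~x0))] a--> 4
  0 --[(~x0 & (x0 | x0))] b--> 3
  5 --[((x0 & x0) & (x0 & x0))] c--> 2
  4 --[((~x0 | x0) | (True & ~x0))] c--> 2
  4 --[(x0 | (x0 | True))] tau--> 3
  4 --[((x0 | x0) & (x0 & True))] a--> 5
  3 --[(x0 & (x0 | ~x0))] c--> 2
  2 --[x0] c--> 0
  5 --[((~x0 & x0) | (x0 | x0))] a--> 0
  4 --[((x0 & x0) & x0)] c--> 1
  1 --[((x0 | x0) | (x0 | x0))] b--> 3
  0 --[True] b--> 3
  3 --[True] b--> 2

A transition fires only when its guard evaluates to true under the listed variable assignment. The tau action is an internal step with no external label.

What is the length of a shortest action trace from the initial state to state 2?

Answer: 2

Trace:
Breadth-first toward 2:
  depth 0: {0}
  depth 1: {3}
  depth 2: {2}
2 enters at depth 2; path b·b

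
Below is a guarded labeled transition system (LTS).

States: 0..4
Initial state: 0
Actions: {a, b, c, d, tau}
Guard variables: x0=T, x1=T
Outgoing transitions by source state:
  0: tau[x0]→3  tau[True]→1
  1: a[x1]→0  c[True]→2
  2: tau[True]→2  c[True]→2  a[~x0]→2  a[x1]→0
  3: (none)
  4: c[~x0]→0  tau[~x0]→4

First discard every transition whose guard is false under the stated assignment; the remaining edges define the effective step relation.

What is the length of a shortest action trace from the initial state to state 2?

Layered search for 2:
  L0 = {0}
  L1 = {1,3}
  L2 = {2}
2 enters at depth 2; path tau·c

Answer: 2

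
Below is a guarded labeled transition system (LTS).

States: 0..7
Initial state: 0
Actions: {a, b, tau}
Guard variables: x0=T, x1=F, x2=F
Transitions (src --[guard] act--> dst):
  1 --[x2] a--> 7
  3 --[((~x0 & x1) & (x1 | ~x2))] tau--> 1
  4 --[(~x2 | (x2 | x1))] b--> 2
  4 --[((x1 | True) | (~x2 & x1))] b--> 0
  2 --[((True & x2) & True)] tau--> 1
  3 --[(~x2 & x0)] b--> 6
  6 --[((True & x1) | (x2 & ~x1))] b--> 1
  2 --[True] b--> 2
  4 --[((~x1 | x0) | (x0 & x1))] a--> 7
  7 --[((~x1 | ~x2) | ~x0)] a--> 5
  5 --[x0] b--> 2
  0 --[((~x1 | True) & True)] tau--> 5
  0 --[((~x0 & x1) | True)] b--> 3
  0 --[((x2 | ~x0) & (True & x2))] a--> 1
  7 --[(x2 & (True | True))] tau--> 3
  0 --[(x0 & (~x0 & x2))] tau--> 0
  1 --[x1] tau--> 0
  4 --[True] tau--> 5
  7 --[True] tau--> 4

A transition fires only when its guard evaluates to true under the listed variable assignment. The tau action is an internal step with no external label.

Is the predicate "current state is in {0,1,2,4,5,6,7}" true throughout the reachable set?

Answer: INVARIANT VIOLATED at state 3

Analysis:
Inv-set: {0,1,2,4,5,6,7}
Reach set: {0,2,3,5,6}
  0: ✓
  2: ✓
  3: VIOLATES
  5: ✓
  6: ✓
reach 3 via b — violates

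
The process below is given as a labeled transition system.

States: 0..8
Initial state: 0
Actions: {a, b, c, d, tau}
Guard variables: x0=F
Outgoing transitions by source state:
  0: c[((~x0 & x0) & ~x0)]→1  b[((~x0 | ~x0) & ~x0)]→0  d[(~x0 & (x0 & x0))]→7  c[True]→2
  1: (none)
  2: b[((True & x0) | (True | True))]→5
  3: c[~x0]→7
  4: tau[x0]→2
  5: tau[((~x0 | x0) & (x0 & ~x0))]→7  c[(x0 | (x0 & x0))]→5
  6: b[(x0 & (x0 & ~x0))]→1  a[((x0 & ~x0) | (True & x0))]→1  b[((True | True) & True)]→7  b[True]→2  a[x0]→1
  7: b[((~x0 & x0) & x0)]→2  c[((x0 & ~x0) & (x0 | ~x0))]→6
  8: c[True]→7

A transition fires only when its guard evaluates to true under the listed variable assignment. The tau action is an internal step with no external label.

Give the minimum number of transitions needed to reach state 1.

Answer: UNREACHABLE

Analysis:
Layered search for 1:
  L0 = {0}
  L1 = {2}
  L2 = {5}
1 never appears.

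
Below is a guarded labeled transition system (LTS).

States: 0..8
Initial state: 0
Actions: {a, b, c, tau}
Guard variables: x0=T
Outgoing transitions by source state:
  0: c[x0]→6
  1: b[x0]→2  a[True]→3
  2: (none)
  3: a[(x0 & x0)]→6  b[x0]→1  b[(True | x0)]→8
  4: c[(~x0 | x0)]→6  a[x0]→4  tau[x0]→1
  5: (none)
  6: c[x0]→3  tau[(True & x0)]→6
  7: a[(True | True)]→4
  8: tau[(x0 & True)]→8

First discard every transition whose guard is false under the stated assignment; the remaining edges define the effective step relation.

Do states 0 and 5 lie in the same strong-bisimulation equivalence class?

Refine partition for ~:
  π0 = {{0,1,2,3,4,5,6,7,8}}
  π1 = {{0},{1,3},{2,5},{4},{6},{7},{8}}
  π2 = {{0},{1},{2,5},{3},{4},{6},{7},{8}}
Fixed point at round 3; 8 class(es).
0∈{0}, 5∈{2,5}

Answer: NOT BISIMILAR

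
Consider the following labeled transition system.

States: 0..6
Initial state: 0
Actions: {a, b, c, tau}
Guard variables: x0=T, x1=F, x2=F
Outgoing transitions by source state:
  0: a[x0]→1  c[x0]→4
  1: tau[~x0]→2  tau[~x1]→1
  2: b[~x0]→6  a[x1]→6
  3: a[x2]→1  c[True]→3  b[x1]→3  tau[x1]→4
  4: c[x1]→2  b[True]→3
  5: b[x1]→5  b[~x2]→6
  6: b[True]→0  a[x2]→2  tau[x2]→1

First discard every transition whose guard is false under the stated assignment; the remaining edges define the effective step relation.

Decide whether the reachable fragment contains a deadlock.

Answer: DEADLOCK-FREE

Working:
R = {0,1,3,4}
  0: a→1  c→4  [2 exit(s)]
  1: tau→1  [1 exit(s)]
  3: c→3  [1 exit(s)]
  4: b→3  [1 exit(s)]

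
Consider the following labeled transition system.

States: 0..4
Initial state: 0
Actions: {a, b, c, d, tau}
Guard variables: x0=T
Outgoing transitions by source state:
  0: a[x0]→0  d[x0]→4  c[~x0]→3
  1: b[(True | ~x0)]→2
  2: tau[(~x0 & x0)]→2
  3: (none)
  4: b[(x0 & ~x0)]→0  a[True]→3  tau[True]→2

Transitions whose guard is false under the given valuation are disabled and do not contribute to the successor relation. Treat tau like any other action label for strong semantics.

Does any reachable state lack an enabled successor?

Reachable = {0,2,3,4}
  0: a→0  d→4  [deg 2]
  2: ∅  [deadlock]
  3: ∅  [deadlock]
  4: a→3  tau→2  [deg 2]
Path to 2: d·tau

Answer: DEADLOCK at state 2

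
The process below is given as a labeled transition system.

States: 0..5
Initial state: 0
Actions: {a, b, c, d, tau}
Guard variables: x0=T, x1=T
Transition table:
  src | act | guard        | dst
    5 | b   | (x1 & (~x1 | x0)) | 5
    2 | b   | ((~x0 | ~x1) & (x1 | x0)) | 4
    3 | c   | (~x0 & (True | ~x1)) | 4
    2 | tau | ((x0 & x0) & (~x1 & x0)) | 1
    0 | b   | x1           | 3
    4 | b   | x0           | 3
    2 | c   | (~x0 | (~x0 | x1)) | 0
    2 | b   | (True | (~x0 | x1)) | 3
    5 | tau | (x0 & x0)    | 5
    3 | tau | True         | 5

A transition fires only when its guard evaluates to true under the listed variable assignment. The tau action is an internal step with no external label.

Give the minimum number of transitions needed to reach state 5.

BFS to 5:
  L0 = {0}
  L1 = {3}
  L2 = {5}
depth(5)=2, e.g. b·tau

Answer: 2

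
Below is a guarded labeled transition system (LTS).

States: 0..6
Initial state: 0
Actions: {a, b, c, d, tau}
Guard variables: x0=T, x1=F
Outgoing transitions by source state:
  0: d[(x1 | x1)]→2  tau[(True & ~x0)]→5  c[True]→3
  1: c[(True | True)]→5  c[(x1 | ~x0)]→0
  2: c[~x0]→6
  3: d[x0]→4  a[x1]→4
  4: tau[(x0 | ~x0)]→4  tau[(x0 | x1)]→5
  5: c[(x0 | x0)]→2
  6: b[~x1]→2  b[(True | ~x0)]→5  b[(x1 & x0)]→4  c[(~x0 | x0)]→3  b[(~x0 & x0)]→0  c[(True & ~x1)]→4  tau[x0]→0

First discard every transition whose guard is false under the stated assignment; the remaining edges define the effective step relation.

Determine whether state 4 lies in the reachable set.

Guard filter leaves 11 enabled edge(s).
depth 0: {0}
depth 1: {3}  now seen {0,3}
depth 2: {4}  now seen {0,3,4}
depth 3: {5}  now seen {0,3,4,5}
depth 4: {2}  now seen {0,2,3,4,5}
Reach set: {0,2,3,4,5}
trace reaching 4: c·d

Answer: REACHABLE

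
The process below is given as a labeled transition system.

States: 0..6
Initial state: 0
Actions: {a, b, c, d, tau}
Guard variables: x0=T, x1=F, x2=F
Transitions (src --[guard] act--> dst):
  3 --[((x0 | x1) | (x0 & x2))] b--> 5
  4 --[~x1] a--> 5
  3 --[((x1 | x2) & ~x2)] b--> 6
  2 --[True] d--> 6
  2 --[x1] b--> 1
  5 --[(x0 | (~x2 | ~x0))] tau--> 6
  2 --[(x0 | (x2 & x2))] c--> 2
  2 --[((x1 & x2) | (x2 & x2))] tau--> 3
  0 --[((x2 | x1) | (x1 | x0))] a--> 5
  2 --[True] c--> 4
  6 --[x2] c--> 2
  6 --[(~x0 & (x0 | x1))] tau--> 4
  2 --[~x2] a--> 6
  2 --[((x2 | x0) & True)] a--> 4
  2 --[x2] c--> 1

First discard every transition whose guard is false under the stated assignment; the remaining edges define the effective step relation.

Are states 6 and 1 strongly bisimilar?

Bisimulation quotient by refinement:
  round 0: {{0,1,2,3,4,5,6}}
  round 1: {{0,4},{1,6},{2},{3},{5}}
stable after 2 split(s): 5 block(s)
class of 6: {1,6}; class of 1: {1,6}

Answer: BISIMILAR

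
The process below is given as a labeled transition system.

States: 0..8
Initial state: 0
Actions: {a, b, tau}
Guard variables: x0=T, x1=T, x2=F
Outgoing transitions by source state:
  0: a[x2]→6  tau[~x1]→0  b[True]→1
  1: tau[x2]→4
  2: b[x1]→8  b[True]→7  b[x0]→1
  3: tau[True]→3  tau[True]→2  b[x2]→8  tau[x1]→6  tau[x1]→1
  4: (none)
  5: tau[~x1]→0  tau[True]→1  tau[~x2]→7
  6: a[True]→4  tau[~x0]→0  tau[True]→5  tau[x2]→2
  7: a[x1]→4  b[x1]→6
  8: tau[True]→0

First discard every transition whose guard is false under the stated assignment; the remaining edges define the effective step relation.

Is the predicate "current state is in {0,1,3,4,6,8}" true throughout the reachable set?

Answer: INVARIANT HOLDS

Working:
Safe = {0,1,3,4,6,8}
Reachable = {0,1}
  0: ok
  1: ok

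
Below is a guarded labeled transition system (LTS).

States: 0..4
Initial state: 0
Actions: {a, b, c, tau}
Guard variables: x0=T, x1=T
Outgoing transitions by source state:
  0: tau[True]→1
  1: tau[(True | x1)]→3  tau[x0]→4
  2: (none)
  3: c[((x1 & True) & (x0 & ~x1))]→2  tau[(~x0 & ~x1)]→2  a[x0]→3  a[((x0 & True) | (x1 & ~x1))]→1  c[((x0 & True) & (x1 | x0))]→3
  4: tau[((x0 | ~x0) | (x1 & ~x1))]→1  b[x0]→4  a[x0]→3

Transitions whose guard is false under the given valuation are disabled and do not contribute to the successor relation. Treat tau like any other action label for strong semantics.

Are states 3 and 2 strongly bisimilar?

Answer: NOT BISIMILAR

Analysis:
Refine partition for ~:
  π0 = {{0,1,2,3,4}}
  π1 = {{0,1},{2},{3},{4}}
  π2 = {{0},{1},{2},{3},{4}}
Fixed point at round 3; 5 class(es).
class of 3: {3}; class of 2: {2}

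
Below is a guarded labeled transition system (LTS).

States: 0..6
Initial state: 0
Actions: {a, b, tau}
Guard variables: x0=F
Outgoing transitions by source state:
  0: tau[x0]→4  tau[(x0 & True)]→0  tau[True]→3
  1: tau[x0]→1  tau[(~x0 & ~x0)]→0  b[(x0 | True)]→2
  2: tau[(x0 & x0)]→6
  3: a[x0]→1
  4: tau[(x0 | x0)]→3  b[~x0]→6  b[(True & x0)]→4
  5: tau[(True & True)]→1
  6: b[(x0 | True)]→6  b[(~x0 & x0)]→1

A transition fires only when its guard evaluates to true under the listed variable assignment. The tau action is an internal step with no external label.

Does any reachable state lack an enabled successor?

Reachable = {0,3}
  0: tau→3  [deg 1]
  3: ∅  [STUCK]
trace reaching 3: tau

Answer: DEADLOCK at state 3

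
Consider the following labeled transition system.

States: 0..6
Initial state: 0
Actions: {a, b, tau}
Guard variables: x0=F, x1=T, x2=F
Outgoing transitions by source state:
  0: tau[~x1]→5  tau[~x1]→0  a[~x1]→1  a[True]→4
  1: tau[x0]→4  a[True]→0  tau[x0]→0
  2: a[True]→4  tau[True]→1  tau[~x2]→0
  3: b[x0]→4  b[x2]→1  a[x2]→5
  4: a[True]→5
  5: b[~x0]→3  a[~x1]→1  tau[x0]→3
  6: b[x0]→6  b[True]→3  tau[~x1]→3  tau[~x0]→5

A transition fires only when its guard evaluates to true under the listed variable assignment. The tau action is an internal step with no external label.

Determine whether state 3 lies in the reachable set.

9 transition(s) survive guard evaluation.
Layer 0: {0}
Layer 1: {4}  now seen {0,4}
Layer 2: {5}  now seen {0,4,5}
Layer 3: {3}  now seen {0,3,4,5}
Reachable = {0,3,4,5}
trace reaching 3: a·a·b

Answer: REACHABLE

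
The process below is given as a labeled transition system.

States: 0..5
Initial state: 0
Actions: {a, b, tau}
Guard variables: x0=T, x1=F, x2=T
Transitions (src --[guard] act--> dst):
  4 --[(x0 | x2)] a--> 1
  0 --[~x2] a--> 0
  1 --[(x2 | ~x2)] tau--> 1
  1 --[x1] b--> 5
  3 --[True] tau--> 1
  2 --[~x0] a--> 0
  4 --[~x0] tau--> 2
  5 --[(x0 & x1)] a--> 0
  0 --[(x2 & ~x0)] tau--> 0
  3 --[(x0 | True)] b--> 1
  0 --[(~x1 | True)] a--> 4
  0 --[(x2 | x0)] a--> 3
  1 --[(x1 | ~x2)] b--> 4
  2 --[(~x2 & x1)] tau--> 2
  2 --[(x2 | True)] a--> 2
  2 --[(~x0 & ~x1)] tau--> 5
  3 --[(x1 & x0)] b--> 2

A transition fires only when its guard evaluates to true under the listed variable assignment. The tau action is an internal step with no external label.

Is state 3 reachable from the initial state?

Answer: REACHABLE

Working:
Guard filter leaves 7 enabled edge(s).
depth 0: {0}
depth 1: {3,4}  cumulative {0,3,4}
depth 2: {1}  cumulative {0,1,3,4}
Reachable = {0,1,3,4}
Path to 3: a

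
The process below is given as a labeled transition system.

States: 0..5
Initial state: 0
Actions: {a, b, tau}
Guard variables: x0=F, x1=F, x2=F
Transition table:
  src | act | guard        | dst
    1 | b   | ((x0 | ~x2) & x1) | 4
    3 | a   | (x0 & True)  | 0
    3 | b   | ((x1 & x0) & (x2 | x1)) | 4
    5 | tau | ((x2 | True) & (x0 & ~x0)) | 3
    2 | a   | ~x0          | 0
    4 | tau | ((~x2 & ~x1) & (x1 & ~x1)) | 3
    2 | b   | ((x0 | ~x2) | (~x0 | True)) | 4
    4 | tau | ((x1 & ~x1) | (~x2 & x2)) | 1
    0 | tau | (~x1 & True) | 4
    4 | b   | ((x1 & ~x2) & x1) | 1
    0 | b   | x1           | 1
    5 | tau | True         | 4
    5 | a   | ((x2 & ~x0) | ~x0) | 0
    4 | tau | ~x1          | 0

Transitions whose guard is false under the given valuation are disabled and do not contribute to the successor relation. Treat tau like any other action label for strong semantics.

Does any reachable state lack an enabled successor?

Reach set: {0,4}
  0: tau→4  [1 exit(s)]
  4: tau→0  [1 exit(s)]

Answer: DEADLOCK-FREE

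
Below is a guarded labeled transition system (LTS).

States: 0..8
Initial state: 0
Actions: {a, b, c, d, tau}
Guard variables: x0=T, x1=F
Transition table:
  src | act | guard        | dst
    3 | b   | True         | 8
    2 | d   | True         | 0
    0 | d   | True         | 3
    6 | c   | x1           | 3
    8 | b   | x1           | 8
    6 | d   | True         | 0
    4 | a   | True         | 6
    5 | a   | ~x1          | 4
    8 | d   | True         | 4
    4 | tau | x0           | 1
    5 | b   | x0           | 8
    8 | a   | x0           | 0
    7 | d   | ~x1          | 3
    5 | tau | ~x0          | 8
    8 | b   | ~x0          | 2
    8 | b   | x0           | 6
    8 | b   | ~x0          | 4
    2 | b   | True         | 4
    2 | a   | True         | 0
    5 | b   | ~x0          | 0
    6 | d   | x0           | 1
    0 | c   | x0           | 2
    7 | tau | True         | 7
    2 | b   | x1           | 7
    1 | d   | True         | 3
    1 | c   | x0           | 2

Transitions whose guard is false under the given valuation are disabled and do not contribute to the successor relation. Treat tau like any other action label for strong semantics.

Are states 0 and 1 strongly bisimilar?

Answer: BISIMILAR

Working:
Bisimulation quotient by refinement:
  P[0] = {{0,1,2,3,4,5,6,7,8}}
  P[1] = {{0,1},{2,8},{3},{4},{5},{6},{7}}
  P[2] = {{0,1},{2},{3},{4},{5},{6},{7},{8}}
stable after 3 split(s): 8 block(s)
class of 0: {0,1}; class of 1: {0,1}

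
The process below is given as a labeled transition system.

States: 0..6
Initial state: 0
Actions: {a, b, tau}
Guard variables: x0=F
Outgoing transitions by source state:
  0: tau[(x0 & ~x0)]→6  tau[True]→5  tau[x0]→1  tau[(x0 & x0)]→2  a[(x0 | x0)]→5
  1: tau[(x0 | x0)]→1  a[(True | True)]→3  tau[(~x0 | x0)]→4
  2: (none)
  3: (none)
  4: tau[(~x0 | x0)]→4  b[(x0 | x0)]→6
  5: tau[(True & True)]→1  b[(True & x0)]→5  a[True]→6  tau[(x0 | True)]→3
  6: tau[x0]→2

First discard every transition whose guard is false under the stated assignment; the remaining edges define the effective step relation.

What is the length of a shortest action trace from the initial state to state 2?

Answer: UNREACHABLE

Analysis:
Breadth-first toward 2:
  L0 = {0}
  L1 = {5}
  L2 = {1,3,6}
  L3 = {4}
2 never appears.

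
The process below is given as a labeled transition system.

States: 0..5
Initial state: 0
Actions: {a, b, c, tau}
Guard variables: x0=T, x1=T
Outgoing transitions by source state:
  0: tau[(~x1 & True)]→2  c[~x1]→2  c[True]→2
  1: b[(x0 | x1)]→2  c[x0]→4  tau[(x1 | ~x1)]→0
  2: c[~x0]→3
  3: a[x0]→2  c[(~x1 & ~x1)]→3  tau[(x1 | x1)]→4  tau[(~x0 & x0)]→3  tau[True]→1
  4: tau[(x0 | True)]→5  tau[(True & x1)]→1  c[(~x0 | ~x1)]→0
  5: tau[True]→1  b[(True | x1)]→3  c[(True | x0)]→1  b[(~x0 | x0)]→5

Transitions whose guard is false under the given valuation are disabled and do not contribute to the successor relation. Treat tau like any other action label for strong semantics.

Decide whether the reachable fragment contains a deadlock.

Answer: DEADLOCK at state 2

Analysis:
Reach set: {0,2}
  0: c→2  [deg 1]
  2: ∅  [deadlock]
Path to 2: c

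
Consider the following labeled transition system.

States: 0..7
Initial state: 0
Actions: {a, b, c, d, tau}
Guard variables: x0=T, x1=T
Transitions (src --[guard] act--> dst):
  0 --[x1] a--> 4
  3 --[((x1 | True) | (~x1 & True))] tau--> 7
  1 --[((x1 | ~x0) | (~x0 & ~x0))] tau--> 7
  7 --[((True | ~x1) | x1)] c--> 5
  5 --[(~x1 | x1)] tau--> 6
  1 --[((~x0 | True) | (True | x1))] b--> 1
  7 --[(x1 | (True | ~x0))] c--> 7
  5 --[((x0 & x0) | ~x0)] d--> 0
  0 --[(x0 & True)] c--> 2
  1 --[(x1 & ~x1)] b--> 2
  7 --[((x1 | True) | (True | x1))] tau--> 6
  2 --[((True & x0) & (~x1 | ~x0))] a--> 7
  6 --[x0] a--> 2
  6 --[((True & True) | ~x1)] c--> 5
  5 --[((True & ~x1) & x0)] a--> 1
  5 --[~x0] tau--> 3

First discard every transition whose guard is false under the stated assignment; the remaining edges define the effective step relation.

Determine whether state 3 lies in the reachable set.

Answer: UNREACHABLE

Working:
Guard filter leaves 12 enabled edge(s).
depth 0: {0}
depth 1: {2,4}  now seen {0,2,4}
Reach set: {0,2,4}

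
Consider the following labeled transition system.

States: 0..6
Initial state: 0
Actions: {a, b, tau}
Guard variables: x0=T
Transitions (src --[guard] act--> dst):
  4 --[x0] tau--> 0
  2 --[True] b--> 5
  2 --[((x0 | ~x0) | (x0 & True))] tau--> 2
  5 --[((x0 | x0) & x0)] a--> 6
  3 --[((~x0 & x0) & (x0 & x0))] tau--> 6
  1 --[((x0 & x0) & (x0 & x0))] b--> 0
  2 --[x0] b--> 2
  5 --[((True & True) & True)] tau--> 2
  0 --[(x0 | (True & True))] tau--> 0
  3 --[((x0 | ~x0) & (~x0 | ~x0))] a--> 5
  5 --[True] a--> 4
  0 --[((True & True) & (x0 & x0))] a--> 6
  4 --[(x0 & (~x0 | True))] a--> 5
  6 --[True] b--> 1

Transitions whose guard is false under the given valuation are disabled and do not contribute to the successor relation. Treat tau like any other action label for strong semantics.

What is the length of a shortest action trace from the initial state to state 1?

BFS to 1:
  Layer 0: {0}
  Layer 1: {6}
  Layer 2: {1}
depth(1)=2, e.g. a·b

Answer: 2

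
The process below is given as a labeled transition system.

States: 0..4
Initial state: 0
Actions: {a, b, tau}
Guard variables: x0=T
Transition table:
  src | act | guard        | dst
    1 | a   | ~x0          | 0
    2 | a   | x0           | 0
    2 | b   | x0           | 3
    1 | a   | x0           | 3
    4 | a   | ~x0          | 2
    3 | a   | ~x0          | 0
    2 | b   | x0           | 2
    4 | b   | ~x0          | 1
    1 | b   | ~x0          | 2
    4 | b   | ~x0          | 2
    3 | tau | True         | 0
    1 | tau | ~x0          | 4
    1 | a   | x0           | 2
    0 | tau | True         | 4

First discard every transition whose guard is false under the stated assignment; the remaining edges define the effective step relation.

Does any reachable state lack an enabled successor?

Answer: DEADLOCK at state 4

Analysis:
Reachable = {0,4}
  0: tau→4  [1 out]
  4: ∅  [deadlock]
witness 4: tau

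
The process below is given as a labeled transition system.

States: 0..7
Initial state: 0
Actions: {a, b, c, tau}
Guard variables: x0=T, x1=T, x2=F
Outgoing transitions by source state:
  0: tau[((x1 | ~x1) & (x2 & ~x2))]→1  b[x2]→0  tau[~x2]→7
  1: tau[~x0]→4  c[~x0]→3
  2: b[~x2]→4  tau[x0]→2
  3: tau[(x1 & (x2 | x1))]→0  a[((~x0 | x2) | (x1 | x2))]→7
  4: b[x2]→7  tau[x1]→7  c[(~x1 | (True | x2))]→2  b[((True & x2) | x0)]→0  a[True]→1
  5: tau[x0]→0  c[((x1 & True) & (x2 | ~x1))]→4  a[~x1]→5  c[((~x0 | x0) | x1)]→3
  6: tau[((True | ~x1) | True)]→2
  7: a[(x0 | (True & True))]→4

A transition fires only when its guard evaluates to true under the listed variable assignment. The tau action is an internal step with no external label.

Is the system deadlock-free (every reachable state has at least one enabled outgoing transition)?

R = {0,1,2,4,7}
  0: tau→7  [deg 1]
  1: ∅  [deadlock]
  2: b→4  tau→2  [deg 2]
  4: a→1  b→0  c→2  tau→7  [deg 4]
  7: a→4  [deg 1]
witness 1: tau·a·a

Answer: DEADLOCK at state 1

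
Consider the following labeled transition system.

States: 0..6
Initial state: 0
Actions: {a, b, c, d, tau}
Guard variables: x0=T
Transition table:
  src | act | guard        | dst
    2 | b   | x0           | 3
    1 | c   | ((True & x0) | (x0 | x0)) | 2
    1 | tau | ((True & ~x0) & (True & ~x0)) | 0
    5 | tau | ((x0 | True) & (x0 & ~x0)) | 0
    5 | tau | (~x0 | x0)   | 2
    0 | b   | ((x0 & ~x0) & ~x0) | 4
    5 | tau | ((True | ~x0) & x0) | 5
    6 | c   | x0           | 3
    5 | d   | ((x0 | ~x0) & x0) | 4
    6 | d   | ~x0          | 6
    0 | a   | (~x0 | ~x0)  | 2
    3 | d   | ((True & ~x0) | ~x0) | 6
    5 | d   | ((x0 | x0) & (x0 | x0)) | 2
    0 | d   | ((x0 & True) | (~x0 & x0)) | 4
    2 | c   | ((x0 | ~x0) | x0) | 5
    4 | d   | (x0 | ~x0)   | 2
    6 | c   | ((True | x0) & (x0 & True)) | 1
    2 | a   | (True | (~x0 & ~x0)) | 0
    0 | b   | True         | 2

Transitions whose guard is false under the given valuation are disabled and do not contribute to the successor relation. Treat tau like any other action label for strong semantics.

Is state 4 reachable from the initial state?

After dropping false guards: 13 live edges.
Layer 0: {0}
Layer 1: {2,4}  total {0,2,4}
Layer 2: {3,5}  total {0,2,3,4,5}
Reachable = {0,2,3,4,5}
witness 4: d

Answer: REACHABLE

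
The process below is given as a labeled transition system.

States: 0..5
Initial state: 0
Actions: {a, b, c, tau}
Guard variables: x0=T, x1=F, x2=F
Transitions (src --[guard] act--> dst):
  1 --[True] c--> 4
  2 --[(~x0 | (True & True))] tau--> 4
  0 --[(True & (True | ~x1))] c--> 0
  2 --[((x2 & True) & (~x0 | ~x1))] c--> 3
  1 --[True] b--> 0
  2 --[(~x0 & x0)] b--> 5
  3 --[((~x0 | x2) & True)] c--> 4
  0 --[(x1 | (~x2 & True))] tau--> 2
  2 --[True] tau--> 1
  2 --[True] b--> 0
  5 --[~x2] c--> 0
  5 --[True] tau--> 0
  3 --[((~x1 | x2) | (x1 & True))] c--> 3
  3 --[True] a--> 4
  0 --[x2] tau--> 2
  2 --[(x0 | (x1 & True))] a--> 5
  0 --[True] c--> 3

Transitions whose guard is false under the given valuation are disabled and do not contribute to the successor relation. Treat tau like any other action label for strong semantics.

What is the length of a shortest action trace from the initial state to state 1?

Layered search for 1:
  depth 0: {0}
  depth 1: {2,3}
  depth 2: {1,4,5}
depth(1)=2, e.g. tau·tau

Answer: 2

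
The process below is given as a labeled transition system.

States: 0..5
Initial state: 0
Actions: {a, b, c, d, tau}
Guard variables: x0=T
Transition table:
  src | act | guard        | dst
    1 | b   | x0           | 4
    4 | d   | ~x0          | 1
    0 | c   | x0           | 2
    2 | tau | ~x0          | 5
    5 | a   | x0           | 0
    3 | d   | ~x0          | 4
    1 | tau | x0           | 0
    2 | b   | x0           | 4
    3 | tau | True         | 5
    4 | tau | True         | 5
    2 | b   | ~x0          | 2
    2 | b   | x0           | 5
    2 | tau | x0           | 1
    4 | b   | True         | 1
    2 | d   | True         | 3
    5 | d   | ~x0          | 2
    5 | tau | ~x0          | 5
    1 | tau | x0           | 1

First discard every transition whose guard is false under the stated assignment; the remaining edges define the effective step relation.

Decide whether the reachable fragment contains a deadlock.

R = {0,1,2,3,4,5}
  0: c→2  [deg 1]
  1: b→4  tau→0  tau→1  [deg 3]
  2: b→4  b→5  d→3  tau→1  [deg 4]
  3: tau→5  [deg 1]
  4: b→1  tau→5  [deg 2]
  5: a→0  [deg 1]

Answer: DEADLOCK-FREE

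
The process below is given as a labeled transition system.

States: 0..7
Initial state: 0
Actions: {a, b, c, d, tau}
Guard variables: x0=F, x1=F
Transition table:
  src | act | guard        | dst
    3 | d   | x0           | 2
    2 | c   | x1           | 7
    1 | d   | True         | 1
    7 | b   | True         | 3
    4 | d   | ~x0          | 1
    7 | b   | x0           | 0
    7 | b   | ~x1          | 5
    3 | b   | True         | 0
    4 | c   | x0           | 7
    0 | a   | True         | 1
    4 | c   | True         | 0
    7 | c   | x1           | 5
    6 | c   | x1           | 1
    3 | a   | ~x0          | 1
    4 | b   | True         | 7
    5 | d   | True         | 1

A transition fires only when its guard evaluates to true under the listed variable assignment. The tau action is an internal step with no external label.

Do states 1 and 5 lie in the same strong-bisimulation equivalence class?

Bisimulation quotient by refinement:
  round 0: {{0,1,2,3,4,5,6,7}}
  round 1: {{0},{1,5},{2,6},{3},{4},{7}}
Fixed point at round 2; 6 class(es).
1∈{1,5}, 5∈{1,5}

Answer: BISIMILAR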